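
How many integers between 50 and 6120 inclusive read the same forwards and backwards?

The integers in [50, 6120] that read the same forwards and backwards: 55, 66, 77, 88, 99, 101, …, 6006, 6116.
147 qualify.

147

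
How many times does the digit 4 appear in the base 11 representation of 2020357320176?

2

2020357320176 in base 11 is 709913044838.
The digit 4 appears 2 times.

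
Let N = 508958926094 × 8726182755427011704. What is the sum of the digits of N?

508958926094 × 8726182755427011704 = 4441268604102113727267409004176
Sum of its 31 digits: 109.

109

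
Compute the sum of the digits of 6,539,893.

6+5+3+9+8+9+3 = 43

43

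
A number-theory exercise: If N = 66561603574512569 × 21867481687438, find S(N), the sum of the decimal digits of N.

66561603574512569 × 21867481687438 = 1455534647252161324924460408222
Sum of its 31 digits: 113.

113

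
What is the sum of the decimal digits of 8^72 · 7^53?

8^72 · 7^53 = 64964362968557023830369128406354119727212717741611996478147560606870243833652936278086426897831348180617265152
Sum of its 110 digits: 499.

499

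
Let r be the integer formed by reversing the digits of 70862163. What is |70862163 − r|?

34735356

Reverse of 70862163 is 36126807.
|70862163 − 36126807| = 34735356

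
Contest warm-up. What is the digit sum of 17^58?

17^58 = 232293704498620356223997771606208711490535455321318916906995032002459809
Sum of its 72 digits: 307.

307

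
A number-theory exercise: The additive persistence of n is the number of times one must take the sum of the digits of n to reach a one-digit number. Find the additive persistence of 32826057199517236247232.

3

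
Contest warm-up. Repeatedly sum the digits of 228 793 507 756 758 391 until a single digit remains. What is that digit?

2+2+8+7+9+3+5+0+7+7+5+6+7+5+8+3+9+1 = 94
9+4 = 13
1+3 = 4

4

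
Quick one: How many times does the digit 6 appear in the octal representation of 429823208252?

429823208252 in base 8 is 6202335325474.
The digit 6 appears 1 time.

1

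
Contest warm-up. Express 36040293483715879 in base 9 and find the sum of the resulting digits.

55

36040293483715879 in base 9 is 214036072021028377.
Digit sum: 2+1+4+0+3+6+0+7+2+0+2+1+0+2+8+3+7+7 = 55.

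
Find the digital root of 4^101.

7

The digital root of n equals n mod 9 (or 9 when 9 | n), so we need 4^101 mod 9.
4^101 ≡ 7 (mod 9), so the digital root is 7.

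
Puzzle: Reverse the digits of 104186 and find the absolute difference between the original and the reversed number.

Reverse of 104186 is 681401.
|104186 − 681401| = 577215

577215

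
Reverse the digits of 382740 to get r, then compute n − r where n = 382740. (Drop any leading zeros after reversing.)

335457

Reverse of 382740 is 47283.
382740 − 47283 = 335457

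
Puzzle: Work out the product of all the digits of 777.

343

7×7×7 = 343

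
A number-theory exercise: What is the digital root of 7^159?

1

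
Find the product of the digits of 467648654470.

4×6×7×6×4×8×6×5×4×4×7×0 = 0

0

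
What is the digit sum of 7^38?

130

7^38 = 129934811447123020117172145698449
Sum of its 33 digits: 130.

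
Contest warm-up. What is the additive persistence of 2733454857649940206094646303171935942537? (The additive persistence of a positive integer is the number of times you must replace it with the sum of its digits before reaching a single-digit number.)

3

2733454857649940206094646303171935942537 → 179 → 17 → 8 (3 steps)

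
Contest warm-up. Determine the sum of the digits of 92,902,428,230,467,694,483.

92

9+2+9+0+2+4+2+8+2+3+0+4+6+7+6+9+4+4+8+3 = 92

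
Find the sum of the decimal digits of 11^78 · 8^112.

928

11^78 · 8^112 = 236977975748640657954826998741016313423631669982685957192596984028261334554987802514958932487431879361574338873848496058651271925529818140918973569341422044982652258979336618944495616
Sum of its 183 digits: 928.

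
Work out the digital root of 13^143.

7

The digital root of n equals n mod 9 (or 9 when 9 | n), so we need 13^143 mod 9.
13^143 ≡ 7 (mod 9), so the digital root is 7.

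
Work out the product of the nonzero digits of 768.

7×6×8 = 336

336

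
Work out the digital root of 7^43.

7

The digital root of n equals n mod 9 (or 9 when 9 | n), so we need 7^43 mod 9.
7^43 ≡ 7 (mod 9), so the digital root is 7.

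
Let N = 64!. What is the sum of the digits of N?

64! = 126886932185884164103433389335161480802865516174545192198801894375214704230400000000000000
Sum of its 90 digits: 324.

324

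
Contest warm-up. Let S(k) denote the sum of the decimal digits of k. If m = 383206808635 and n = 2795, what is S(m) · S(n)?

1196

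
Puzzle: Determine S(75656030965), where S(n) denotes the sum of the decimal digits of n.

7+5+6+5+6+0+3+0+9+6+5 = 52

52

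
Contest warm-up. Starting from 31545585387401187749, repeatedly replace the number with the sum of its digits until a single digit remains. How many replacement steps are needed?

31545585387401187749 → 95 → 14 → 5 (3 steps)

3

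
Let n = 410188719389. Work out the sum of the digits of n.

59

4+1+0+1+8+8+7+1+9+3+8+9 = 59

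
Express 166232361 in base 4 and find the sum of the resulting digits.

166232361 in base 4 is 21322020010221.
Digit sum: 2+1+3+2+2+0+2+0+0+1+0+2+2+1 = 18.

18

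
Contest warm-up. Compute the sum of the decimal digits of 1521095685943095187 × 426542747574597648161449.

172

1521095685943095187 × 426542747574597648161449 = 648812333206035110516887222690146950845963
Sum of its 42 digits: 172.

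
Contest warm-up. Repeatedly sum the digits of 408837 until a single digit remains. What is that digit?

3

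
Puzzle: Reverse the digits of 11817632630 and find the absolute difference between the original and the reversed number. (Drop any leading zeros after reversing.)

8193960819

Reverse of 11817632630 is 3623671811.
|11817632630 − 3623671811| = 8193960819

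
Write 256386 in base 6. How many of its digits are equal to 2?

1

256386 in base 6 is 5254550.
The digit 2 appears 1 time.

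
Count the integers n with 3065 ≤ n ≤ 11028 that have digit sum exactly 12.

The integers in [3065, 11028] that have digit sum exactly 12: 3072, 3081, 3090, 3108, 3117, 3126, …, 11019, 11028.
274 qualify.

274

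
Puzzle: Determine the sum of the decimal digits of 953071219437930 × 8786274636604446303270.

953071219437930 × 8786274636604446303270 = 8373945482225154910685767755721031100
Sum of its 37 digits: 153.

153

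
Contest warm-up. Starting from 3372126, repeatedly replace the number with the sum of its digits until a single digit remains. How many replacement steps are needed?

2

3372126 → 24 → 6 (2 steps)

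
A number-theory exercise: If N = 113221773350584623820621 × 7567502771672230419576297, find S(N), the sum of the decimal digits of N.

113221773350584623820621 × 7567502771672230419576297 = 856806083644194215437177928323306302624151420437
Sum of its 48 digits: 189.

189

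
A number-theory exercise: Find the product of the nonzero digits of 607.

6×7 = 42

42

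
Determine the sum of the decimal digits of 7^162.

523

7^162 = 80516053971970421037933020117270695510750033560376651356418468890427170712552106702000651867094468024858631110895701897604321111031904049
Sum of its 137 digits: 523.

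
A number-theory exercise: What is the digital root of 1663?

7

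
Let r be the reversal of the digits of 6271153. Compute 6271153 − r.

2759427

Reverse of 6271153 is 3511726.
6271153 − 3511726 = 2759427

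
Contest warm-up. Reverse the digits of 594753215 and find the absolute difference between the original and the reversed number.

82395720

Reverse of 594753215 is 512357495.
|594753215 − 512357495| = 82395720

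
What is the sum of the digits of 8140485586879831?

8+1+4+0+4+8+5+5+8+6+8+7+9+8+3+1 = 85

85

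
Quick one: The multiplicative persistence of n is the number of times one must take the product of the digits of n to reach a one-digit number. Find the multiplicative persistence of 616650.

616650 → 0 (1 step)

1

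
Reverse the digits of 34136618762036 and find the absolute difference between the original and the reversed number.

Reverse of 34136618762036 is 63026781663143.
|34136618762036 − 63026781663143| = 28890162901107

28890162901107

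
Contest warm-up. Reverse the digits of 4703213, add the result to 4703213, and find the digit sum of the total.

Reversal of 4703213 is 3123074; 4703213 + 3123074 = 7826287.
Digit sum of 7826287: 7+8+2+6+2+8+7 = 40.

40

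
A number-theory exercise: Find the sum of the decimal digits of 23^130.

23^130 = 1058324091125248837501135328509955524195855294699653035742906263913125371116538848247018876694713446763937944789764375968659729755090838839018370348616714467315340121673959122449
Sum of its 178 digits: 832.

832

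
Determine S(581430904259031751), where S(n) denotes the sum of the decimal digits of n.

5+8+1+4+3+0+9+0+4+2+5+9+0+3+1+7+5+1 = 67

67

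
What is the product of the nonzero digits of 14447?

448

1×4×4×4×7 = 448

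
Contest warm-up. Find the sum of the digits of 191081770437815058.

75

1+9+1+0+8+1+7+7+0+4+3+7+8+1+5+0+5+8 = 75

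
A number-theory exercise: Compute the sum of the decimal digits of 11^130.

11^130 = 2404634482291387436999035112467943821264376750252588937017049629550269007496589852703863870743390179184382737155521565532657390324999801
Sum of its 136 digits: 628.

628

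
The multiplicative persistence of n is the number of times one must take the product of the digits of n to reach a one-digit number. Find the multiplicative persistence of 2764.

4

2764 → 336 → 54 → 20 → 0 (4 steps)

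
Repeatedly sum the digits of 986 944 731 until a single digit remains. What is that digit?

6

9+8+6+9+4+4+7+3+1 = 51
5+1 = 6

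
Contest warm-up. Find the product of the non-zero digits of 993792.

30618

9×9×3×7×9×2 = 30618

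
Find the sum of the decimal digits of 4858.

25

4+8+5+8 = 25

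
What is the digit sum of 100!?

648

100! = 93326215443944152681699238856266700490715968264381621468592963895217599993229915608941463976156518286253697920827223758251185210916864000000000000000000000000
Sum of its 158 digits: 648.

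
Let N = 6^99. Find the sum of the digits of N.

6^99 = 108886437250011817682781711193009636756190618412159145257178661061582856912896
Sum of its 78 digits: 342.

342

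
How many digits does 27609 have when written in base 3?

10

27609 in base 3 is 1101212120, which has 10 digits.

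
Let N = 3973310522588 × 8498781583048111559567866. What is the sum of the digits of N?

158

3973310522588 × 8498781583048111559567866 = 33768298293102162062693121347911957208
Sum of its 38 digits: 158.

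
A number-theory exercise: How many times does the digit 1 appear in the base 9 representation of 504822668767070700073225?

1

504822668767070700073225 in base 9 is 6285588450133338037043224.
The digit 1 appears 1 time.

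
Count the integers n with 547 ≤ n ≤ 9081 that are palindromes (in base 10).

The integers in [547, 9081] that are palindromes (in base 10): 555, 565, 575, 585, 595, 606, …, 8998, 9009.
126 qualify.

126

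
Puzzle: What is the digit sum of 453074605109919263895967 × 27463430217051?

135

453074605109919263895967 × 27463430217051 = 12442982800554206123371503134693533317
Sum of its 38 digits: 135.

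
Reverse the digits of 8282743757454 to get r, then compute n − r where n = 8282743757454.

3735170284626

Reverse of 8282743757454 is 4547573472828.
8282743757454 − 4547573472828 = 3735170284626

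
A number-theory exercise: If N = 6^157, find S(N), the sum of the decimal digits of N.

558

6^157 = 147824463072822364471749602760070321480464589141669826605462395669960767780147209615404518618379392067251960771458614951936
Sum of its 123 digits: 558.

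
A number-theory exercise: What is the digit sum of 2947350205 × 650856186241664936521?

2947350205 × 650856186241664936521 = 1918301113944889330196481336805
Sum of its 31 digits: 130.

130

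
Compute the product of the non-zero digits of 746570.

7×4×6×5×7 = 5880

5880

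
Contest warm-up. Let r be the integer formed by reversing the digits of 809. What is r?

908

Reversing 809 gives 908.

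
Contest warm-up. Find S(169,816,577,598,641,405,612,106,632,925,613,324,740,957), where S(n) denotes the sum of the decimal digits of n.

186

1+6+9+8+1+6+5+7+7+5+9+8+6+4+1+4+0+5+6+1+2+1+0+6+6+3+2+9+2+5+6+1+3+3+2+4+7+4+0+9+5+7 = 186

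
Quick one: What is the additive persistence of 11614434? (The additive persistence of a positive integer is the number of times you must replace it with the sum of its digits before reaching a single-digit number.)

11614434 → 24 → 6 (2 steps)

2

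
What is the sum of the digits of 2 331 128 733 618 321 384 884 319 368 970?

135

2+3+3+1+1+2+8+7+3+3+6+1+8+3+2+1+3+8+4+8+8+4+3+1+9+3+6+8+9+7+0 = 135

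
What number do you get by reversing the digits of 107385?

Reversing 107385 gives 583701.

583701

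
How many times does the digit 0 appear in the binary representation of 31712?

31712 in base 2 is 111101111100000.
The digit 0 appears 6 times.

6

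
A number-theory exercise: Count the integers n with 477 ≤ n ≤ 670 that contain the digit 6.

92

The integers in [477, 670] that contain the digit 6: 486, 496, 506, 516, 526, 536, …, 669, 670.
92 qualify.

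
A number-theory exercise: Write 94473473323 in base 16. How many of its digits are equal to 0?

1

94473473323 in base 16 is 15FF0ECD2B.
The digit 0 appears 1 time.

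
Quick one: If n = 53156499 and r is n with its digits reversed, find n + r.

152621634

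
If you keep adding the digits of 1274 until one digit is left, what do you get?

1+2+7+4 = 14
1+4 = 5

5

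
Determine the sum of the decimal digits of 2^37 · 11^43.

2^37 · 11^43 = 82793320626020276718955512425277797863537278342274220032
Sum of its 56 digits: 238.

238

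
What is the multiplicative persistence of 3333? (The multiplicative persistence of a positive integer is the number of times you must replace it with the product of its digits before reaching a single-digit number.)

3333 → 81 → 8 (2 steps)

2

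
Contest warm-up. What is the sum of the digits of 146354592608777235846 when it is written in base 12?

119

146354592608777235846 in base 12 is 55B7269629569485686.
Digit sum: 5+5+11+7+2+6+9+6+2+9+5+6+9+4+8+5+6+8+6 = 119.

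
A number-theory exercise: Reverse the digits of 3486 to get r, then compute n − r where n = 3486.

-3357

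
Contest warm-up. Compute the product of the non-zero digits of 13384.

288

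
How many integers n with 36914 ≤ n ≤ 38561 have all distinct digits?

The integers in [36914, 38561] that have all distinct digits: 36914, 36915, 36917, 36918, 36920, 36921, …, 38560, 38561.
564 qualify.

564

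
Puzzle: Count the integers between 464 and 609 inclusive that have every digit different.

108

The integers in [464, 609] that have every digit different: 465, 467, 468, 469, 470, 471, …, 608, 609.
108 qualify.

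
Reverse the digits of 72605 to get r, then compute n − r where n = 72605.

Reverse of 72605 is 50627.
72605 − 50627 = 21978

21978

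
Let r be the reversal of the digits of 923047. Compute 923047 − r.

Reverse of 923047 is 740329.
923047 − 740329 = 182718

182718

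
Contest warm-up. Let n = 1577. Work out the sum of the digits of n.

1+5+7+7 = 20

20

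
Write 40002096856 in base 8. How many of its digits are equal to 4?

40002096856 in base 8 is 452023707330.
The digit 4 appears 1 time.

1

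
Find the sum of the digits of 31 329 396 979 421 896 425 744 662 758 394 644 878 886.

3+1+3+2+9+3+9+6+9+7+9+4+2+1+8+9+6+4+2+5+7+4+4+6+6+2+7+5+8+3+9+4+6+4+4+8+7+8+8+8+6 = 226

226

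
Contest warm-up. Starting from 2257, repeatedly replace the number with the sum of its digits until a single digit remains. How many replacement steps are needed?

2257 → 16 → 7 (2 steps)

2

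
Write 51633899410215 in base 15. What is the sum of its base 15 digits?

51633899410215 in base 15 is 5E81B23738B0.
Digit sum: 5+14+8+1+11+2+3+7+3+8+11+0 = 73.

73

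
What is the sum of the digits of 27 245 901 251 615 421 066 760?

82

2+7+2+4+5+9+0+1+2+5+1+6+1+5+4+2+1+0+6+6+7+6+0 = 82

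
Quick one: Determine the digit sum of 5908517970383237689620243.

117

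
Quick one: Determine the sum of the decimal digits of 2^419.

2^419 = 1353842624082429130653522550851115089568572790710847937094960732721983060451965636249987502980536903367866802227247837807116288
Sum of its 127 digits: 572.

572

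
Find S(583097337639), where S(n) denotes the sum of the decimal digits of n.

63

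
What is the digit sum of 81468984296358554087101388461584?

159

8+1+4+6+8+9+8+4+2+9+6+3+5+8+5+5+4+0+8+7+1+0+1+3+8+8+4+6+1+5+8+4 = 159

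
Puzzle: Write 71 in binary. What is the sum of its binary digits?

4

71 in base 2 is 1000111.
Digit sum: 1+0+0+0+1+1+1 = 4.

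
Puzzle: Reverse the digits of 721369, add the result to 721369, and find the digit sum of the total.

Reversal of 721369 is 963127; 721369 + 963127 = 1684496.
Digit sum of 1684496: 1+6+8+4+4+9+6 = 38.

38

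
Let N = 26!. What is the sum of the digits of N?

81

26! = 403291461126605635584000000
Sum of its 27 digits: 81.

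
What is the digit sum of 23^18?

109

23^18 = 3244150909895248285300369
Sum of its 25 digits: 109.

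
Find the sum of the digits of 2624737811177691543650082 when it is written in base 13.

114

2624737811177691543650082 in base 13 is A81534000028B8BBA65290.
Digit sum: 10+8+1+5+3+4+0+0+0+0+2+8+11+8+11+11+10+6+5+2+9+0 = 114.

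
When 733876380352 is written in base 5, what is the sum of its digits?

40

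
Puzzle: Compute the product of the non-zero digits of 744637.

14112

7×4×4×6×3×7 = 14112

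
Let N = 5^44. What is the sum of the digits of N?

151

5^44 = 5684341886080801486968994140625
Sum of its 31 digits: 151.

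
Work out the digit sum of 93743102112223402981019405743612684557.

141

9+3+7+4+3+1+0+2+1+1+2+2+2+3+4+0+2+9+8+1+0+1+9+4+0+5+7+4+3+6+1+2+6+8+4+5+5+7 = 141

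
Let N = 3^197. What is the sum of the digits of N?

423

3^197 = 9837555143550917382917826742065912104786424172347944295354628212558981144492673444236470334963
Sum of its 94 digits: 423.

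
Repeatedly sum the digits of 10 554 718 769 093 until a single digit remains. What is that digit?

2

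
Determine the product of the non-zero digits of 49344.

1728

4×9×3×4×4 = 1728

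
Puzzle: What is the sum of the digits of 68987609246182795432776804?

138

6+8+9+8+7+6+0+9+2+4+6+1+8+2+7+9+5+4+3+2+7+7+6+8+0+4 = 138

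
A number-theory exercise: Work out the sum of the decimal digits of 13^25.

121

13^25 = 7056410014866816666030739693
Sum of its 28 digits: 121.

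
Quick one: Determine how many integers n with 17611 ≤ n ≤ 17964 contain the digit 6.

138

The integers in [17611, 17964] that contain the digit 6: 17611, 17612, 17613, 17614, 17615, 17616, …, 17963, 17964.
138 qualify.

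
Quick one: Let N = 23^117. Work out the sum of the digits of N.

719

23^117 = 2099697900880111780612874579046384971121280921205556667872438286436289288241533475908372710840807983799864713718934796766070341262407620554769043038216722154103
Sum of its 160 digits: 719.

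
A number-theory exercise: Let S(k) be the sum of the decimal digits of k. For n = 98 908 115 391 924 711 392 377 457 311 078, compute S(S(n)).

10

First digit sum: 145.
1+4+5 = 10.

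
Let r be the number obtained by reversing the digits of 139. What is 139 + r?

Reverse of 139 is 931.
139 + 931 = 1070

1070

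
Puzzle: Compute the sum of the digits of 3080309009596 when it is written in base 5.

3080309009596 in base 5 is 400431433101301341.
Digit sum: 4+0+0+4+3+1+4+3+3+1+0+1+3+0+1+3+4+1 = 36.

36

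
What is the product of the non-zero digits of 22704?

112

2×2×7×4 = 112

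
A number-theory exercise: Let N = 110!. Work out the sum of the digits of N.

657

110! = 15882455415227429404253703127090772871724410234473563207581748318444567162948183030959960131517678520479243672638179990208521148623422266876757623911219200000000000000000000000000
Sum of its 179 digits: 657.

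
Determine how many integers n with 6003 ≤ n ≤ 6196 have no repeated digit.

110

The integers in [6003, 6196] that have no repeated digit: 6012, 6013, 6014, 6015, 6017, 6018, …, 6194, 6195.
110 qualify.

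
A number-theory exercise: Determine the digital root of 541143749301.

6

5+4+1+1+4+3+7+4+9+3+0+1 = 42
4+2 = 6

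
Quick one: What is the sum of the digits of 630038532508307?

53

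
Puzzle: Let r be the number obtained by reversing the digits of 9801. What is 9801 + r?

10890

Reverse of 9801 is 1089.
9801 + 1089 = 10890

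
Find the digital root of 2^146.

The digital root of n equals n mod 9 (or 9 when 9 | n), so we need 2^146 mod 9.
2^146 ≡ 4 (mod 9), so the digital root is 4.

4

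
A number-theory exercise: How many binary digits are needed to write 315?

315 in base 2 is 100111011, which has 9 digits.

9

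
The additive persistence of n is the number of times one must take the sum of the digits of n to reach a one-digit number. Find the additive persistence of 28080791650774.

28080791650774 → 64 → 10 → 1 (3 steps)

3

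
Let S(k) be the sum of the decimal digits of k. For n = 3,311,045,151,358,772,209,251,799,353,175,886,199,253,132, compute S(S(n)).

10

First digit sum: 181.
1+8+1 = 10.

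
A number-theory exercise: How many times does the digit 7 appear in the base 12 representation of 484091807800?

484091807800 in base 12 is 799A144A134.
The digit 7 appears 1 time.

1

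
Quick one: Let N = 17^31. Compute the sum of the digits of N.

17^31 = 139288917338851014461418017489467720433
Sum of its 39 digits: 170.

170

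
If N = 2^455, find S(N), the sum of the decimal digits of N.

2^455 = 93035356709837681990313447409664580397266094167976711716030745495121828878514934185752454491361736391777602765602070775492429008462675968
Sum of its 137 digits: 644.

644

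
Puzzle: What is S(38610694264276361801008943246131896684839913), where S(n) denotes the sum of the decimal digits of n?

198

3+8+6+1+0+6+9+4+2+6+4+2+7+6+3+6+1+8+0+1+0+0+8+9+4+3+2+4+6+1+3+1+8+9+6+6+8+4+8+3+9+9+1+3 = 198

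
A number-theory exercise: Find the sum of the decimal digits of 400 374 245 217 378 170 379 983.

4+0+0+3+7+4+2+4+5+2+1+7+3+7+8+1+7+0+3+7+9+9+8+3 = 104

104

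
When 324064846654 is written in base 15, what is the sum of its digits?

66

324064846654 in base 15 is 866A20DC54.
Digit sum: 8+6+6+10+2+0+13+12+5+4 = 66.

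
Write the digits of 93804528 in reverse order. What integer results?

82540839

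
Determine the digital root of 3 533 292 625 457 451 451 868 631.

9

3+5+3+3+2+9+2+6+2+5+4+5+7+4+5+1+4+5+1+8+6+8+6+3+1 = 108
1+0+8 = 9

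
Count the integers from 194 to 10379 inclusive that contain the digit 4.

The integers in [194, 10379] that contain the digit 4: 194, 204, 214, 224, 234, 240, …, 10364, 10374.
3476 qualify.

3476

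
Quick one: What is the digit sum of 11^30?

11^30 = 17449402268886407318558803753801
Sum of its 32 digits: 145.

145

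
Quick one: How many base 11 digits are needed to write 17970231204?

17970231204 in base 11 is 76917AA752, which has 10 digits.

10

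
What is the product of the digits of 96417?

1512

9×6×4×1×7 = 1512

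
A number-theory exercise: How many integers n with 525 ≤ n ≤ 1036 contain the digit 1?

120

The integers in [525, 1036] that contain the digit 1: 531, 541, 551, 561, 571, 581, …, 1035, 1036.
120 qualify.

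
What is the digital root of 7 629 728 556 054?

3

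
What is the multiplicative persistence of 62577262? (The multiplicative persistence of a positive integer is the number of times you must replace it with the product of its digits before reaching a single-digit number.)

62577262 → 70560 → 0 (2 steps)

2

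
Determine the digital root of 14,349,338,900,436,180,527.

1+4+3+4+9+3+3+8+9+0+0+4+3+6+1+8+0+5+2+7 = 80
8+0 = 8

8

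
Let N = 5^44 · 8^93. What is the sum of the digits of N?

5^44 · 8^93 = 5521397077432451029947804689821620361960887177736309244130019379039436800000000000000000000000000000000000000000000
Sum of its 115 digits: 317.

317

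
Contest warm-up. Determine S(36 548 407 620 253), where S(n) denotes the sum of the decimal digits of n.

3+6+5+4+8+4+0+7+6+2+0+2+5+3 = 55

55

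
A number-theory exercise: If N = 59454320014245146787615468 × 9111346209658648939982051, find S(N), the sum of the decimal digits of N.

249

59454320014245146787615468 × 9111346209658648939982051 = 541708893309624869034724927753432458986113009964868
Sum of its 51 digits: 249.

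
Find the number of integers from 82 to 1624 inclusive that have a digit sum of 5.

The integers in [82, 1624] that have a digit sum of 5: 104, 113, 122, 131, 140, 203, …, 1310, 1400.
30 qualify.

30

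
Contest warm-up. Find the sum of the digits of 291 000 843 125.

2+9+1+0+0+0+8+4+3+1+2+5 = 35

35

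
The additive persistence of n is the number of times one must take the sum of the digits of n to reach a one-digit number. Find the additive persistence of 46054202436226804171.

46054202436226804171 → 67 → 13 → 4 (3 steps)

3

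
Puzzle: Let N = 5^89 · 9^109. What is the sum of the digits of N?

720

5^89 · 9^109 = 16625086545376630248452008487697939291339074192014848141225515099797168061234039830297443442005918940567821168228249388242848301466825233774216030724346637725830078125
Sum of its 167 digits: 720.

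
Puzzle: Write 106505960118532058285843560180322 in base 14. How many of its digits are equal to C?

106505960118532058285843560180322 in base 14 is C10C107C95C0B688DC09212CD054.
The digit C appears 6 times.

6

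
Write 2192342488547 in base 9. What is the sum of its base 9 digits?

67

2192342488547 in base 9 is 7676733148465.
Digit sum: 7+6+7+6+7+3+3+1+4+8+4+6+5 = 67.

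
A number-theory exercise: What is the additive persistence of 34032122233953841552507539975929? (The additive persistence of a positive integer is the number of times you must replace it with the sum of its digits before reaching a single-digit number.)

34032122233953841552507539975929 → 137 → 11 → 2 (3 steps)

3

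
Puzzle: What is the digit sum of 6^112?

333

6^112 = 1422132439414788843138790081612781183811912460851026370100108119569907426770445020430336
Sum of its 88 digits: 333.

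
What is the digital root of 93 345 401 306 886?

6

9+3+3+4+5+4+0+1+3+0+6+8+8+6 = 60
6+0 = 6
(Equivalently, 93 345 401 306 886 mod 9 = 6.)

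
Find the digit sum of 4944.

4+9+4+4 = 21

21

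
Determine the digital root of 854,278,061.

8+5+4+2+7+8+0+6+1 = 41
4+1 = 5

5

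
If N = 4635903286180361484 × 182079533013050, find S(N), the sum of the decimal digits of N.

117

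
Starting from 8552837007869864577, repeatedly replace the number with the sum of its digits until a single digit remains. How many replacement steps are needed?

2

8552837007869864577 → 105 → 6 (2 steps)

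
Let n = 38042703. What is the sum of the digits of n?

27

3+8+0+4+2+7+0+3 = 27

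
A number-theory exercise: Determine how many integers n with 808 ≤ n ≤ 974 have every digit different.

126

The integers in [808, 974] that have every digit different: 809, 810, 812, 813, 814, 815, …, 973, 974.
126 qualify.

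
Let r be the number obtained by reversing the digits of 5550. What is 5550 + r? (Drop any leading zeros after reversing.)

6105

Reverse of 5550 is 555.
5550 + 555 = 6105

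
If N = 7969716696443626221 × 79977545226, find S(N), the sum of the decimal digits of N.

162

7969716696443626221 × 79977545226 = 637398377528227429449466970946
Sum of its 30 digits: 162.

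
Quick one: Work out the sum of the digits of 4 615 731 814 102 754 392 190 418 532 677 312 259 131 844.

4+6+1+5+7+3+1+8+1+4+1+0+2+7+5+4+3+9+2+1+9+0+4+1+8+5+3+2+6+7+7+3+1+2+2+5+9+1+3+1+8+4+4 = 169

169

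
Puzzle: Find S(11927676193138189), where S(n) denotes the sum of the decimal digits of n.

1+1+9+2+7+6+7+6+1+9+3+1+3+8+1+8+9 = 82

82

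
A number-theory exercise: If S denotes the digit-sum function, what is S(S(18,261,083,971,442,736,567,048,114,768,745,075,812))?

15

First digit sum: 168.
1+6+8 = 15.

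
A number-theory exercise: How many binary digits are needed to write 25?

25 in base 2 is 11001, which has 5 digits.

5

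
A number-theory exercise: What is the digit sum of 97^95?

868

97^95 = 553751295538140234674057928410510789938823421833766942814329887662511235580869199305034756002946464007971861179510219989665924682454951003530735284141955074831227143796918399229217937983393
Sum of its 189 digits: 868.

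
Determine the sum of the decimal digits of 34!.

144

34! = 295232799039604140847618609643520000000
Sum of its 39 digits: 144.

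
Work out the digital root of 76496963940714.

3

7+6+4+9+6+9+6+3+9+4+0+7+1+4 = 75
7+5 = 12
1+2 = 3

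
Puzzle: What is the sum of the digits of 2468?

2+4+6+8 = 20

20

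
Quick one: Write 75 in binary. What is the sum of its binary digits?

75 in base 2 is 1001011.
Digit sum: 1+0+0+1+0+1+1 = 4.

4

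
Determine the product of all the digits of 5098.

0

5×0×9×8 = 0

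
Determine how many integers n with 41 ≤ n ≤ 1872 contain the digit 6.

The integers in [41, 1872] that contain the digit 6: 46, 56, 60, 61, 62, 63, …, 1868, 1869.
516 qualify.

516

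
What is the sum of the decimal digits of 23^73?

455

23^73 = 2547604628744583547284809128481175587973357256283672041453674699319823195380234452211296692484212183
Sum of its 100 digits: 455.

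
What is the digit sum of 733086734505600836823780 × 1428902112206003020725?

733086734505600836823780 × 1428902112206003020725 = 1047509183365254393328046475640146494512840500
Sum of its 46 digits: 180.

180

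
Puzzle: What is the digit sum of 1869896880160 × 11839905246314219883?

132

1869896880160 × 11839905246314219883 = 22139401881472976098265940221280
Sum of its 32 digits: 132.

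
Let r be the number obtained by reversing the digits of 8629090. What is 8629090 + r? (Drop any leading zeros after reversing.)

9538358

Reverse of 8629090 is 909268.
8629090 + 909268 = 9538358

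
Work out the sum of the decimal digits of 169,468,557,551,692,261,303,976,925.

1+6+9+4+6+8+5+5+7+5+5+1+6+9+2+2+6+1+3+0+3+9+7+6+9+2+5 = 132

132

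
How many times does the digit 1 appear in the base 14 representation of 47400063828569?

47400063828569 in base 14 is B9C26516B3BB.
The digit 1 appears 1 time.

1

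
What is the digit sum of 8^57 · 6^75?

549

8^57 · 6^75 = 68781720862305451372923364401578246660686320616826876453570895171546898971855949471694397286469219585882062848
Sum of its 110 digits: 549.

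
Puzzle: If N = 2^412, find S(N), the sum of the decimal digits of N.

2^412 = 10576895500643977583230644928524336637254474927428499508554380724390492659780981533203027367035444557561459392400373732868096
Sum of its 125 digits: 574.

574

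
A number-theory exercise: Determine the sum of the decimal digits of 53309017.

28

5+3+3+0+9+0+1+7 = 28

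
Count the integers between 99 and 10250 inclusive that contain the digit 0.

The integers in [99, 10250] that contain the digit 0: 100, 101, 102, 103, 104, 105, …, 10249, 10250.
2861 qualify.

2861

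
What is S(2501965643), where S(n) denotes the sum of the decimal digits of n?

2+5+0+1+9+6+5+6+4+3 = 41

41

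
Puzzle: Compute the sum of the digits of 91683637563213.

9+1+6+8+3+6+3+7+5+6+3+2+1+3 = 63

63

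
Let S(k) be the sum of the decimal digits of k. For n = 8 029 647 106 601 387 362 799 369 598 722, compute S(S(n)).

11

First digit sum: 155.
1+5+5 = 11.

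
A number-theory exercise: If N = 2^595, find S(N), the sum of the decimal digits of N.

2^595 = 129672361527531029953512745740348785969138944757576153124864291552832900356653379574990845279596993571506183956603149661949848471106617978371464838566061365220661931356297172615168
Sum of its 180 digits: 857.

857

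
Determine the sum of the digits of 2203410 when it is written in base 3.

2203410 in base 3 is 11010221111210.
Digit sum: 1+1+0+1+0+2+2+1+1+1+1+2+1+0 = 14.

14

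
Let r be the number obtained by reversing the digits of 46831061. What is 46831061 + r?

62844925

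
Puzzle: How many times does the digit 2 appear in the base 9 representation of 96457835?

96457835 in base 9 is 221446242.
The digit 2 appears 4 times.

4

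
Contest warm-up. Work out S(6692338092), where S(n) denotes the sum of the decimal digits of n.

48

6+6+9+2+3+3+8+0+9+2 = 48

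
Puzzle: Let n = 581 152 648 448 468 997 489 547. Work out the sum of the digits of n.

5+8+1+1+5+2+6+4+8+4+4+8+4+6+8+9+9+7+4+8+9+5+4+7 = 136

136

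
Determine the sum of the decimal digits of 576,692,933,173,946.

80

5+7+6+6+9+2+9+3+3+1+7+3+9+4+6 = 80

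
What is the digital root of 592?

7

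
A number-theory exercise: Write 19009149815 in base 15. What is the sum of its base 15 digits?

61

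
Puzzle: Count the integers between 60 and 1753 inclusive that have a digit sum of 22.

31

The integers in [60, 1753] that have a digit sum of 22: 499, 589, 598, 679, 688, 697, …, 1687, 1696.
31 qualify.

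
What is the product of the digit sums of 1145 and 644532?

264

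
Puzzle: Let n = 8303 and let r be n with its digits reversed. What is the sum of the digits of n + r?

10

Reversal of 8303 is 3038; 8303 + 3038 = 11341.
Digit sum of 11341: 1+1+3+4+1 = 10.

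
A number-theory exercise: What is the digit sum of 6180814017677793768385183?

6+1+8+0+8+1+4+0+1+7+6+7+7+7+9+3+7+6+8+3+8+5+1+8+3 = 124

124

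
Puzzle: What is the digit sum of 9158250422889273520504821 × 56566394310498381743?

177

9158250422889273520504821 × 56566394310498381743 = 518049204615443200238907618175121448929883003
Sum of its 45 digits: 177.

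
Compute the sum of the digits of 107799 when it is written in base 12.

21

107799 in base 12 is 52473.
Digit sum: 5+2+4+7+3 = 21.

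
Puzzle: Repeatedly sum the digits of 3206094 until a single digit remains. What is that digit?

6

3+2+0+6+0+9+4 = 24
2+4 = 6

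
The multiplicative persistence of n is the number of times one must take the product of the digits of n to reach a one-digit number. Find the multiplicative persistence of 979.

3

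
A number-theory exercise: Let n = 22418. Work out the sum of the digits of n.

17

2+2+4+1+8 = 17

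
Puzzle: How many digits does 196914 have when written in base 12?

196914 in base 12 is 95B56, which has 5 digits.

5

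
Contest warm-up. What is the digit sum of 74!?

74! = 330788544151938641225953028221253782145683251820934971170611926835411235700971565459250872320000000000000000
Sum of its 108 digits: 378.

378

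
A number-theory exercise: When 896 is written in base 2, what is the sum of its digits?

896 in base 2 is 1110000000.
Digit sum: 1+1+1+0+0+0+0+0+0+0 = 3.

3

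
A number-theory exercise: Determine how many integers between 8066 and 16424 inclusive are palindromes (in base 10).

The integers in [8066, 16424] that are palindromes (in base 10): 8118, 8228, 8338, 8448, 8558, 8668, …, 16261, 16361.
83 qualify.

83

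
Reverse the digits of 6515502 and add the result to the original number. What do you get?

8570658

Reverse of 6515502 is 2055156.
6515502 + 2055156 = 8570658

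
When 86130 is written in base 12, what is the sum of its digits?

22

86130 in base 12 is 41A16.
Digit sum: 4+1+10+1+6 = 22.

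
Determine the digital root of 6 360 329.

2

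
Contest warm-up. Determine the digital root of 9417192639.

6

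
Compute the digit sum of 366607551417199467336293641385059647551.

182

3+6+6+6+0+7+5+5+1+4+1+7+1+9+9+4+6+7+3+3+6+2+9+3+6+4+1+3+8+5+0+5+9+6+4+7+5+5+1 = 182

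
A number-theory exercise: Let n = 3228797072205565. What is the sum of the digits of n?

70

3+2+2+8+7+9+7+0+7+2+2+0+5+5+6+5 = 70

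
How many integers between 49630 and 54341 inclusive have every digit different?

The integers in [49630, 54341] that have every digit different: 49630, 49631, 49632, 49635, 49637, 49638, …, 54328, 54329.
1596 qualify.

1596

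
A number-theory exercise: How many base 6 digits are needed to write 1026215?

8

1026215 in base 6 is 33554555, which has 8 digits.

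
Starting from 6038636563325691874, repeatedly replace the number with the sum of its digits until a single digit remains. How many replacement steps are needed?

6038636563325691874 → 91 → 10 → 1 (3 steps)

3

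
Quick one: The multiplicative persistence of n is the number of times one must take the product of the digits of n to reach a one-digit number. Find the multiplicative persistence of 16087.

1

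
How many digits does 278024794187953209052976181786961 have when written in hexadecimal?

27

278024794187953209052976181786961 in base 16 is DB52A8F8FB2B4AEC2035CB1B951, which has 27 digits.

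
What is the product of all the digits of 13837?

504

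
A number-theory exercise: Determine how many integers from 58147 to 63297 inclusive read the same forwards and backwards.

52

The integers in [58147, 63297] that read the same forwards and backwards: 58185, 58285, 58385, 58485, 58585, 58685, …, 63136, 63236.
52 qualify.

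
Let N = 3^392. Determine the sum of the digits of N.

864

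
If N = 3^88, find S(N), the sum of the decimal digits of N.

198

3^88 = 969773729787523602876821942164080815560161
Sum of its 42 digits: 198.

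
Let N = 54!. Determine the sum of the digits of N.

261

54! = 230843697339241380472092742683027581083278564571807941132288000000000000
Sum of its 72 digits: 261.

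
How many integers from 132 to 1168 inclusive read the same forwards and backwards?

88

The integers in [132, 1168] that read the same forwards and backwards: 141, 151, 161, 171, 181, 191, …, 1001, 1111.
88 qualify.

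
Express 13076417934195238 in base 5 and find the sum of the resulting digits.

13076417934195238 in base 5 is 102202423012412123221423.
Digit sum: 1+0+2+2+0+2+4+2+3+0+1+2+4+1+2+1+2+3+2+2+1+4+2+3 = 46.

46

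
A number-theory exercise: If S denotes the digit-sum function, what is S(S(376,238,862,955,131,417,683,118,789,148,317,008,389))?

First digit sum: 184.
1+8+4 = 13.

13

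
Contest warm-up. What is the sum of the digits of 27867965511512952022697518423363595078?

2+7+8+6+7+9+6+5+5+1+1+5+1+2+9+5+2+0+2+2+6+9+7+5+1+8+4+2+3+3+6+3+5+9+5+0+7+8 = 176

176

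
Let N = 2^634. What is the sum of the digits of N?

880

2^634 = 71288134650346800291268306339067051951456695425758748915299883092176174487635584164154887676833928121541286087087412614229511011271491218722697833120659596691437416786879139845044909253853184
Sum of its 191 digits: 880.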